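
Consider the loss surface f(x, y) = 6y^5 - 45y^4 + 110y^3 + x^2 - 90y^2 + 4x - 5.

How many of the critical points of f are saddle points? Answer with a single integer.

f separates as a function of x plus a function of y, so ∇f=0 decouples.
∂f/∂x = 2(x + 2) = 0 at x ∈ {-2}; ∂f/∂y = 30y(y - 3)(y - 2)(y - 1) = 0 at y ∈ {0, 1, 2, 3}.
The Hessian is diagonal: diag(f_xx, f_yy). Second derivatives: f_xx(-2)=2; f_yy(0)=-180, f_yy(1)=60, f_yy(2)=-60, f_yy(3)=180.
Saddle points occur where the two diagonal entries have opposite signs: (-2, 0), (-2, 2). Count: 2.

2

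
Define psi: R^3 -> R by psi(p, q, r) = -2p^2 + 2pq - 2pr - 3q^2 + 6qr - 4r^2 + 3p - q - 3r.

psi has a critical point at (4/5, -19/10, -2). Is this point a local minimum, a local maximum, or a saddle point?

local maximum

The Hessian is constant: H = [[-4, 2, -2], [2, -6, 6], [-2, 6, -8]].
Leading principal minors: Δ₁ = -4, Δ₂ = 20, Δ₃ = -40.
The minors alternate sign starting negative (−, +, −), so H is negative definite: a local maximum.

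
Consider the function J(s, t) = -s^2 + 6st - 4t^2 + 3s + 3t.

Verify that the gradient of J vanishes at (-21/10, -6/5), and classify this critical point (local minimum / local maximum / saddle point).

saddle point

∇J = (-2s + 6t + 3, 6s - 8t + 3); substituting (-21/10, -6/5) gives ∇J = (0, 0), so (-21/10, -6/5) is indeed a critical point.
The Hessian of J is constant: H = [[-2, 6], [6, -8]].
det(H) = (-2)·(-8) − 6² = -20.
Since det(H) < 0, H is indefinite and the critical point is a saddle point.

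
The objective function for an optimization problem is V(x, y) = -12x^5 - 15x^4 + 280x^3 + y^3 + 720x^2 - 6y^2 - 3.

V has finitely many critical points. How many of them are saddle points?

4

V separates as a function of x plus a function of y, so ∇V=0 decouples.
∂V/∂x = -60x(x - 4)(x + 2)(x + 3) = 0 at x ∈ {-3, -2, 0, 4}; ∂V/∂y = 3y(y - 4) = 0 at y ∈ {0, 4}.
The Hessian is diagonal: diag(V_xx, V_yy). Second derivatives: V_xx(-3)=1260, V_xx(-2)=-720, V_xx(0)=1440, V_xx(4)=-10080; V_yy(0)=-12, V_yy(4)=12.
Saddle points occur where the two diagonal entries have opposite signs: (-3, 0), (-2, 4), (0, 0), (4, 4). Count: 4.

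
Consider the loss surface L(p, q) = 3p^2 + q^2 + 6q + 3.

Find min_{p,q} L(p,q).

-6

L(p,q) separates as A(p) + B(q) + 3, so its minimum is min A + min B + 3.
A'(p) = 6p vanishes at p ∈ {0}; B'(q) = 2q + 6 vanishes at q ∈ {-3}.
Local minima of A (where A''>0): A(0)=0. Local minima of B: B(-3)=-9.
So the global minimum of L is A(0) + B(-3) + 3 = 0 − 9 + 3 = -6, attained at (0, -3).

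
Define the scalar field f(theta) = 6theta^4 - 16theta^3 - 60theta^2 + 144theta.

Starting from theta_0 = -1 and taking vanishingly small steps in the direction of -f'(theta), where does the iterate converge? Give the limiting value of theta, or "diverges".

-2

f'(theta) = 24(theta - 3)(theta - 1)(theta + 2), so f'(-1) = 192.
Gradient descent moves in the -f' direction, i.e. theta is decreasing.
The nearest critical point in that direction is theta = -2, where f'' = 360 > 0 (a local minimum). The iterate converges there.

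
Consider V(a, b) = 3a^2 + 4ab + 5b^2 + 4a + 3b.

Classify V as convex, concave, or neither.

convex

V is quadratic, so its Hessian is the constant matrix H = [[6, 4], [4, 10]].
det(H) = 44, tr(H) = 16.
det(H) > 0 and tr(H) > 0, so H is positive definite everywhere: convex.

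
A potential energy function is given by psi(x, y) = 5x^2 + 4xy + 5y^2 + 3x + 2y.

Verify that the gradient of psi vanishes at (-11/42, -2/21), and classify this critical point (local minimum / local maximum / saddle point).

local minimum

∇psi = (10x + 4y + 3, 4x + 10y + 2); substituting (-11/42, -2/21) gives ∇psi = (0, 0), so (-11/42, -2/21) is indeed a critical point.
The Hessian of psi is constant: H = [[10, 4], [4, 10]].
det(H) = 10·10 − 4² = 84.
det(H) > 0 and tr(H) = 20 > 0, so H is positive definite and the point is a local minimum.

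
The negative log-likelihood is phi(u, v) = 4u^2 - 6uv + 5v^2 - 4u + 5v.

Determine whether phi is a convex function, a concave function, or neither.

convex

phi is quadratic, so its Hessian is the constant matrix H = [[8, -6], [-6, 10]].
det(H) = 44, tr(H) = 18.
det(H) > 0 and tr(H) > 0, so H is positive definite everywhere: convex.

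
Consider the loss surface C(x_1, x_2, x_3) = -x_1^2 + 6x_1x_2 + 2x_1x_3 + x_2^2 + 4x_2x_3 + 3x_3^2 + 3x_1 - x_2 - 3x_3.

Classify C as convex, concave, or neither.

neither

C is quadratic, so its Hessian is the constant matrix H = [[-2, 6, 2], [6, 2, 4], [2, 4, 6]].
Leading principal minors: -2, -40, -120.
Neither pattern holds ⇒ H is indefinite ⇒ neither convex nor concave.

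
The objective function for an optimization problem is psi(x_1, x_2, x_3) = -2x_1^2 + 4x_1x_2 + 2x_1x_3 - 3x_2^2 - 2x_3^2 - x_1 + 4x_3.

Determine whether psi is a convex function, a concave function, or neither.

psi is quadratic, so its Hessian is the constant matrix H = [[-4, 4, 2], [4, -6, 0], [2, 0, -4]].
Leading principal minors: -4, 8, -8.
Signs alternate −, +, − ⇒ H ≺ 0 ⇒ concave.

concave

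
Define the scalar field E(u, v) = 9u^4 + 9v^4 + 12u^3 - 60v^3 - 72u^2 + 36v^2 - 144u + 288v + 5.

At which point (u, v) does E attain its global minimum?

(2, -1)

E(u,v) separates as P(u) + Q(v) + 5, so its minimum is min P + min Q + 5.
P'(u) = 36(u - 2)(u + 1)(u + 2) vanishes at u ∈ {-2, -1, 2}; Q'(v) = 36(v - 4)(v - 2)(v + 1) vanishes at v ∈ {-1, 2, 4}.
Local minima of P (where P''>0): P(-2)=48, P(2)=-336. Local minima of Q: Q(-1)=-183, Q(4)=192.
So the global minimum of E is P(2) + Q(-1) + 5 = -336 − 183 + 5 = -514, attained at (2, -1).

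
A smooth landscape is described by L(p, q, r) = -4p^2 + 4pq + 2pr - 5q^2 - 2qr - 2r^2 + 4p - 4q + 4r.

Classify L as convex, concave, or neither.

L is quadratic, so its Hessian is the constant matrix H = [[-8, 4, 2], [4, -10, -2], [2, -2, -4]].
Leading principal minors: -8, 64, -216.
Signs alternate −, +, − ⇒ H ≺ 0 ⇒ concave.

concave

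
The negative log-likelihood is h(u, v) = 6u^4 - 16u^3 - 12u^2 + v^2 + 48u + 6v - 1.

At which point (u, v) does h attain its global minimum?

(-1, -3)

h(u,v) separates as P(u) + Q(v) − 1, so its minimum is min P + min Q − 1.
P'(u) = 24(u - 2)(u - 1)(u + 1) vanishes at u ∈ {-1, 1, 2}; Q'(v) = 2v + 6 vanishes at v ∈ {-3}.
Local minima of P (where P''>0): P(-1)=-38, P(2)=16. Local minima of Q: Q(-3)=-9.
So the global minimum of h is P(-1) + Q(-3) − 1 = -38 − 9 − 1 = -48, attained at (-1, -3).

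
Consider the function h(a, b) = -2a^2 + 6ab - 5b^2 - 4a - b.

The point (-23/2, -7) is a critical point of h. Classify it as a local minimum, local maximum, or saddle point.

local maximum

The Hessian of h is constant: H = [[-4, 6], [6, -10]].
det(H) = (-4)·(-10) − 6² = 4.
det(H) > 0 and tr(H) = -14 < 0, so H is negative definite and the point is a local maximum.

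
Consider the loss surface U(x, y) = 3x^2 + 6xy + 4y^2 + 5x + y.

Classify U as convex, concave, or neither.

convex

U is quadratic, so its Hessian is the constant matrix H = [[6, 6], [6, 8]].
det(H) = 12, tr(H) = 14.
det(H) > 0 and tr(H) > 0, so H is positive definite everywhere: convex.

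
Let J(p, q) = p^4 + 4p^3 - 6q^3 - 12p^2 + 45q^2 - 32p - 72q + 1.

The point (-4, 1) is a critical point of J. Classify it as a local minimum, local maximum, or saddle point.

The mixed partial ∂²J/∂p∂q is 0, so the Hessian at any point is diag(J_pp, J_qq) = diag(12(p^2 + 2p - 2), 18(-2q + 5)).
At (-4, 1): H = diag(72, 54).
Both eigenvalues are positive, so H is positive definite: a local minimum.

local minimum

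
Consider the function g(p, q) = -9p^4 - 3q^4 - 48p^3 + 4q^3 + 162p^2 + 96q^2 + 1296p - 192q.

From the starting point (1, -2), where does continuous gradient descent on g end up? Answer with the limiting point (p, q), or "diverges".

g is separable, so gradient descent decouples: p follows -∂g/∂p, q follows -∂g/∂q.
∂g/∂p = -36(p - 3)(p + 3)(p + 4); at p=1 this is 1440, so p decreases.
∂g/∂q = -12(q - 4)(q - 1)(q + 4); at q=-2 this is -432, so q increases.
p converges to its nearest critical value -3 (a local min of the p-part); q converges to 1. The iterate converges to (-3, 1).

(-3, 1)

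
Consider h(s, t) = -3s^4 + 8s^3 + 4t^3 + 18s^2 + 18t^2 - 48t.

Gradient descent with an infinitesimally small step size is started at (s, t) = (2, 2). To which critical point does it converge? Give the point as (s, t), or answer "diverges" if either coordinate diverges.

(0, 1)

h is separable, so gradient descent decouples: s follows -∂h/∂s, t follows -∂h/∂t.
∂h/∂s = -12s(s - 3)(s + 1); at s=2 this is 72, so s decreases.
∂h/∂t = 12(t - 1)(t + 4); at t=2 this is 72, so t decreases.
s converges to its nearest critical value 0 (a local min of the s-part); t converges to 1. The iterate converges to (0, 1).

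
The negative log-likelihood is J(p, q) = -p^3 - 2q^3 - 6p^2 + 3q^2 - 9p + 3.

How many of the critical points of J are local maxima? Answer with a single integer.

J separates as a function of p plus a function of q, so ∇J=0 decouples.
∂J/∂p = -3(p + 1)(p + 3) = 0 at p ∈ {-3, -1}; ∂J/∂q = -6q(q - 1) = 0 at q ∈ {0, 1}.
The Hessian is diagonal: diag(J_pp, J_qq). Second derivatives: J_pp(-3)=6, J_pp(-1)=-6; J_qq(0)=6, J_qq(1)=-6.
Local maxima occur where both diagonal entries negative: (-1, 1). Count: 1.

1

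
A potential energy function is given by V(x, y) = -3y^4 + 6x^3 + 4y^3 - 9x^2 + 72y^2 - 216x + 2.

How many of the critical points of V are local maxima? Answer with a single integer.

2

V separates as a function of x plus a function of y, so ∇V=0 decouples.
∂V/∂x = 18(x - 4)(x + 3) = 0 at x ∈ {-3, 4}; ∂V/∂y = -12y(y - 4)(y + 3) = 0 at y ∈ {-3, 0, 4}.
The Hessian is diagonal: diag(V_xx, V_yy). Second derivatives: V_xx(-3)=-126, V_xx(4)=126; V_yy(-3)=-252, V_yy(0)=144, V_yy(4)=-336.
Local maxima occur where both diagonal entries negative: (-3, -3), (-3, 4). Count: 2.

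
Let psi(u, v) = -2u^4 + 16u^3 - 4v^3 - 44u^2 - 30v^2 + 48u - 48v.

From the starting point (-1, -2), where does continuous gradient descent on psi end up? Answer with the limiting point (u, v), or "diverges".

psi is separable, so gradient descent decouples: u follows -∂psi/∂u, v follows -∂psi/∂v.
∂psi/∂u = -8(u - 3)(u - 2)(u - 1); at u=-1 this is 192, so u decreases.
∂psi/∂v = -12(v + 1)(v + 4); at v=-2 this is 24, so v decreases.
The u-coordinate has no critical point in that direction and runs off to infinity.

diverges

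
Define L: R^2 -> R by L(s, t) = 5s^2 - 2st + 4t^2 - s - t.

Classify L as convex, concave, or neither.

convex

L is quadratic, so its Hessian is the constant matrix H = [[10, -2], [-2, 8]].
det(H) = 76, tr(H) = 18.
det(H) > 0 and tr(H) > 0, so H is positive definite everywhere: convex.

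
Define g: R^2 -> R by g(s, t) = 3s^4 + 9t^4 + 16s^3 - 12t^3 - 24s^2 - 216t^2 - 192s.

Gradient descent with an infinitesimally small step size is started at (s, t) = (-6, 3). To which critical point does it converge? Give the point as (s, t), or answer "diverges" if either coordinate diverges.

(-4, 4)

g is separable, so gradient descent decouples: s follows -∂g/∂s, t follows -∂g/∂t.
∂g/∂s = 12(s - 2)(s + 2)(s + 4); at s=-6 this is -768, so s increases.
∂g/∂t = 36t(t - 4)(t + 3); at t=3 this is -648, so t increases.
s converges to its nearest critical value -4 (a local min of the s-part); t converges to 4. The iterate converges to (-4, 4).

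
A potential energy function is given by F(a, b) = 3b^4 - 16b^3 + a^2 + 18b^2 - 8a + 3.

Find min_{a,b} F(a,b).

-40

F(a,b) separates as P(a) + Q(b) + 3, so its minimum is min P + min Q + 3.
P'(a) = 2a - 8 vanishes at a ∈ {4}; Q'(b) = 12b(b - 3)(b - 1) vanishes at b ∈ {0, 1, 3}.
Local minima of P (where P''>0): P(4)=-16. Local minima of Q: Q(0)=0, Q(3)=-27.
So the global minimum of F is P(4) + Q(3) + 3 = -16 − 27 + 3 = -40, attained at (4, 3).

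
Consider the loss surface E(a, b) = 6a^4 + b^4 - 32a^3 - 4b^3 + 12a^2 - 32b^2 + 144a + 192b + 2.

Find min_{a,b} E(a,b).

-860

E(a,b) separates as P(a) + Q(b) + 2, so its minimum is min P + min Q + 2.
P'(a) = 24(a - 3)(a - 2)(a + 1) vanishes at a ∈ {-1, 2, 3}; Q'(b) = 4(b - 4)(b - 3)(b + 4) vanishes at b ∈ {-4, 3, 4}.
Local minima of P (where P''>0): P(-1)=-94, P(3)=162. Local minima of Q: Q(-4)=-768, Q(4)=256.
So the global minimum of E is P(-1) + Q(-4) + 2 = -94 − 768 + 2 = -860, attained at (-1, -4).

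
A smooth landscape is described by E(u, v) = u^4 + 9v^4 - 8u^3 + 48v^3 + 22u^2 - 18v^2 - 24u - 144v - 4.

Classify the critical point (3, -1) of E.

saddle point

The mixed partial ∂²E/∂u∂v is 0, so the Hessian at any point is diag(E_uu, E_vv) = diag(4(3u^2 - 12u + 11), 36(3v^2 + 8v - 1)).
At (3, -1): H = diag(8, -216).
The eigenvalues have opposite signs, so H is indefinite: a saddle point.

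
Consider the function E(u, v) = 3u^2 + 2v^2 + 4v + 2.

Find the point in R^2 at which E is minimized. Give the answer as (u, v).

(0, -1)

E(u,v) separates as P(u) + Q(v) + 2, so its minimum is min P + min Q + 2.
P'(u) = 6u vanishes at u ∈ {0}; Q'(v) = 4v + 4 vanishes at v ∈ {-1}.
Local minima of P (where P''>0): P(0)=0. Local minima of Q: Q(-1)=-2.
So the global minimum of E is P(0) + Q(-1) + 2 = 0 − 2 + 2 = 0, attained at (0, -1).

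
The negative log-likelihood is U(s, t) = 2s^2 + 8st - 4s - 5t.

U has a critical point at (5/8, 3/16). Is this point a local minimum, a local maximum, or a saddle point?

The Hessian of U is constant: H = [[4, 8], [8, 0]].
det(H) = 4·0 − 8² = -64.
Since det(H) < 0, H is indefinite and the critical point is a saddle point.

saddle point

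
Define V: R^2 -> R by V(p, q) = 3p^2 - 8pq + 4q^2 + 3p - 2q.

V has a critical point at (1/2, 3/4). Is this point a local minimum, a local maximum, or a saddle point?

The Hessian of V is constant: H = [[6, -8], [-8, 8]].
det(H) = 6·8 − (-8)² = -16.
Since det(H) < 0, H is indefinite and the critical point is a saddle point.

saddle point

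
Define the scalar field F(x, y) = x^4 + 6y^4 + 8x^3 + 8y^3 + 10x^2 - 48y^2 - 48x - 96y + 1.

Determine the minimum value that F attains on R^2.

-252

F(x,y) separates as P(x) + Q(y) + 1, so its minimum is min P + min Q + 1.
P'(x) = 4(x - 1)(x + 3)(x + 4) vanishes at x ∈ {-4, -3, 1}; Q'(y) = 24(y - 2)(y + 1)(y + 2) vanishes at y ∈ {-2, -1, 2}.
Local minima of P (where P''>0): P(-4)=96, P(1)=-29. Local minima of Q: Q(-2)=32, Q(2)=-224.
So the global minimum of F is P(1) + Q(2) + 1 = -29 − 224 + 1 = -252, attained at (1, 2).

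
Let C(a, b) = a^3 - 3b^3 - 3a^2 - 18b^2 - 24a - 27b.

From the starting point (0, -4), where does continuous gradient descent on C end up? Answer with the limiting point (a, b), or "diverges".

C is separable, so gradient descent decouples: a follows -∂C/∂a, b follows -∂C/∂b.
∂C/∂a = 3(a - 4)(a + 2); at a=0 this is -24, so a increases.
∂C/∂b = -9(b + 1)(b + 3); at b=-4 this is -27, so b increases.
a converges to its nearest critical value 4 (a local min of the a-part); b converges to -3. The iterate converges to (4, -3).

(4, -3)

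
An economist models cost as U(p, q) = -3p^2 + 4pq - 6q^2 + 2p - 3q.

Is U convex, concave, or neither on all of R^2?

U is quadratic, so its Hessian is the constant matrix H = [[-6, 4], [4, -12]].
det(H) = 56, tr(H) = -18.
det(H) > 0 and tr(H) < 0, so H is negative definite everywhere: concave.

concave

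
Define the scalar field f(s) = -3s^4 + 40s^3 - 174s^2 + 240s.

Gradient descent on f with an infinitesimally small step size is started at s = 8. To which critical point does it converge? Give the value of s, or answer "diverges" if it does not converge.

diverges

f'(s) = -12(s - 5)(s - 4)(s - 1), so f'(8) = -1008.
Gradient descent moves in the -f' direction, i.e. s is increasing.
There is no critical point above s=8, and f' keeps the same sign, so the iterate runs off to +∞.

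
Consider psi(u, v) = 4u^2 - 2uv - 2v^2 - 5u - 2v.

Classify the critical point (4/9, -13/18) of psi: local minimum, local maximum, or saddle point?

saddle point

The Hessian of psi is constant: H = [[8, -2], [-2, -4]].
det(H) = 8·(-4) − (-2)² = -36.
Since det(H) < 0, H is indefinite and the critical point is a saddle point.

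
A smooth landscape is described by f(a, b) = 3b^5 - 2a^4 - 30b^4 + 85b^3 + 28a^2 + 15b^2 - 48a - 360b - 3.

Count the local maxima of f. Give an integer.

f separates as a function of a plus a function of b, so ∇f=0 decouples.
∂f/∂a = -8(a - 2)(a - 1)(a + 3) = 0 at a ∈ {-3, 1, 2}; ∂f/∂b = 15(b - 4)(b - 3)(b - 2)(b + 1) = 0 at b ∈ {-1, 2, 3, 4}.
The Hessian is diagonal: diag(f_aa, f_bb). Second derivatives: f_aa(-3)=-160, f_aa(1)=32, f_aa(2)=-40; f_bb(-1)=-900, f_bb(2)=90, f_bb(3)=-60, f_bb(4)=150.
Local maxima occur where both diagonal entries negative: (-3, -1), (-3, 3), (2, -1), (2, 3). Count: 4.

4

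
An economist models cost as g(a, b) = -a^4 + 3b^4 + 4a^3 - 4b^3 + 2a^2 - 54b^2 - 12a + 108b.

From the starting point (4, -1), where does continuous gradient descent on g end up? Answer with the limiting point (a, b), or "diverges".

diverges

g is separable, so gradient descent decouples: a follows -∂g/∂a, b follows -∂g/∂b.
∂g/∂a = -4(a - 3)(a - 1)(a + 1); at a=4 this is -60, so a increases.
∂g/∂b = 12(b - 3)(b - 1)(b + 3); at b=-1 this is 192, so b decreases.
The a-coordinate has no critical point in that direction and runs off to infinity.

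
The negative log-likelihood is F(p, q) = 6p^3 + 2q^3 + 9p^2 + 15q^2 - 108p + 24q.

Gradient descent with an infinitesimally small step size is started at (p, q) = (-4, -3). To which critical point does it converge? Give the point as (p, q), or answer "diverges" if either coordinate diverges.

F is separable, so gradient descent decouples: p follows -∂F/∂p, q follows -∂F/∂q.
∂F/∂p = 18(p - 2)(p + 3); at p=-4 this is 108, so p decreases.
∂F/∂q = 6(q + 1)(q + 4); at q=-3 this is -12, so q increases.
The p-coordinate has no critical point in that direction and runs off to infinity.

diverges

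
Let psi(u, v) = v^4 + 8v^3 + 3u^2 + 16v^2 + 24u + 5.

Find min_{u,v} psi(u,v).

-43

psi(u,v) separates as P(u) + Q(v) + 5, so its minimum is min P + min Q + 5.
P'(u) = 6u + 24 vanishes at u ∈ {-4}; Q'(v) = 4v(v + 2)(v + 4) vanishes at v ∈ {-4, -2, 0}.
Local minima of P (where P''>0): P(-4)=-48. Local minima of Q: Q(-4)=0, Q(0)=0.
So the global minimum of psi is P(-4) + Q(-4) + 5 = -48 + 0 + 5 = -43, attained at (-4, -4).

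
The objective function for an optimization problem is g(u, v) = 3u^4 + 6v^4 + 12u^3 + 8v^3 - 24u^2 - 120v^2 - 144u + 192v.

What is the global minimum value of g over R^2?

-1904

g(u,v) separates as P(u) + Q(v), so its minimum is min P + min Q.
P'(u) = 12(u - 2)(u + 2)(u + 3) vanishes at u ∈ {-3, -2, 2}; Q'(v) = 24(v - 2)(v - 1)(v + 4) vanishes at v ∈ {-4, 1, 2}.
Local minima of P (where P''>0): P(-3)=135, P(2)=-240. Local minima of Q: Q(-4)=-1664, Q(2)=64.
So the global minimum of g is P(2) + Q(-4) = -240 − 1664 = -1904, attained at (2, -4).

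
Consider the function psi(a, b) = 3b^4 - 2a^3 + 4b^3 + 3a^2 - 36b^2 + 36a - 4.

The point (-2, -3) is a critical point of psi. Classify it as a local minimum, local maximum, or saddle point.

The mixed partial ∂²psi/∂a∂b is 0, so the Hessian at any point is diag(psi_aa, psi_bb) = diag(6(-2a + 1), 12(3b^2 + 2b - 6)).
At (-2, -3): H = diag(30, 180).
Both eigenvalues are positive, so H is positive definite: a local minimum.

local minimum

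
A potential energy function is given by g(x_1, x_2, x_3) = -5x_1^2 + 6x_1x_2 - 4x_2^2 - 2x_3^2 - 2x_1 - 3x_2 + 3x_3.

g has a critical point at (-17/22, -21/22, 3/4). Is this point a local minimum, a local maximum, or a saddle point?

The Hessian is constant: H = [[-10, 6, 0], [6, -8, 0], [0, 0, -4]].
Leading principal minors: Δ₁ = -10, Δ₂ = 44, Δ₃ = -176.
The minors alternate sign starting negative (−, +, −), so H is negative definite: a local maximum.

local maximum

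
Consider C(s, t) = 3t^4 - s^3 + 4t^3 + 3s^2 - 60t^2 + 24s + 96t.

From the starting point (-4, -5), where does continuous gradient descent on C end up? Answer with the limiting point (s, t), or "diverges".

(-2, -4)

C is separable, so gradient descent decouples: s follows -∂C/∂s, t follows -∂C/∂t.
∂C/∂s = -3(s - 4)(s + 2); at s=-4 this is -48, so s increases.
∂C/∂t = 12(t - 2)(t - 1)(t + 4); at t=-5 this is -504, so t increases.
s converges to its nearest critical value -2 (a local min of the s-part); t converges to -4. The iterate converges to (-2, -4).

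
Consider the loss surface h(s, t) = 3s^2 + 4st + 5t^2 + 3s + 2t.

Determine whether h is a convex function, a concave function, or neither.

h is quadratic, so its Hessian is the constant matrix H = [[6, 4], [4, 10]].
det(H) = 44, tr(H) = 16.
det(H) > 0 and tr(H) > 0, so H is positive definite everywhere: convex.

convex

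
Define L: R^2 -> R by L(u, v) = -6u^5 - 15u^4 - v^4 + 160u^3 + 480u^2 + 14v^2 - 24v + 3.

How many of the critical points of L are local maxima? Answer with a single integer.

L separates as a function of u plus a function of v, so ∇L=0 decouples.
∂L/∂u = -30u(u - 4)(u + 2)(u + 4) = 0 at u ∈ {-4, -2, 0, 4}; ∂L/∂v = -4(v - 2)(v - 1)(v + 3) = 0 at v ∈ {-3, 1, 2}.
The Hessian is diagonal: diag(L_uu, L_vv). Second derivatives: L_uu(-4)=1920, L_uu(-2)=-720, L_uu(0)=960, L_uu(4)=-5760; L_vv(-3)=-80, L_vv(1)=16, L_vv(2)=-20.
Local maxima occur where both diagonal entries negative: (-2, -3), (-2, 2), (4, -3), (4, 2). Count: 4.

4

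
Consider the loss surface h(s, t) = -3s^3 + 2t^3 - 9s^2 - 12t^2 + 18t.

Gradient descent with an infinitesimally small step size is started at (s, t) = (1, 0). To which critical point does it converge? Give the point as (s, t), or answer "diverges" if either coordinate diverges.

h is separable, so gradient descent decouples: s follows -∂h/∂s, t follows -∂h/∂t.
∂h/∂s = -9s(s + 2); at s=1 this is -27, so s increases.
∂h/∂t = 6(t - 3)(t - 1); at t=0 this is 18, so t decreases.
The s-coordinate has no critical point in that direction and runs off to infinity.

diverges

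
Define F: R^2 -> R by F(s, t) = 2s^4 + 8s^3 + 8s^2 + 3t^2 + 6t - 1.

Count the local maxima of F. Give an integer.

0

F separates as a function of s plus a function of t, so ∇F=0 decouples.
∂F/∂s = 8s(s + 1)(s + 2) = 0 at s ∈ {-2, -1, 0}; ∂F/∂t = 6(t + 1) = 0 at t ∈ {-1}.
The Hessian is diagonal: diag(F_ss, F_tt). Second derivatives: F_ss(-2)=16, F_ss(-1)=-8, F_ss(0)=16; F_tt(-1)=6.
Local maxima occur where both diagonal entries negative: none. Count: 0.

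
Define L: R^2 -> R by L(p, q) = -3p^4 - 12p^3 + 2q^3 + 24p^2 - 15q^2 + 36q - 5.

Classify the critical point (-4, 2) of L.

local maximum

The mixed partial ∂²L/∂p∂q is 0, so the Hessian at any point is diag(L_pp, L_qq) = diag(12(-3p^2 - 6p + 4), 6(2q - 5)).
At (-4, 2): H = diag(-240, -6).
Both eigenvalues are negative, so H is negative definite: a local maximum.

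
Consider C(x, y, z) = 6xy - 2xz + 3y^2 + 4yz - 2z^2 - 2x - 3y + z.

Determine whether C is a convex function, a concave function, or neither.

neither

C is quadratic, so its Hessian is the constant matrix H = [[0, 6, -2], [6, 6, 4], [-2, 4, -4]].
Leading principal minors: 0, -36, 24.
Neither pattern holds ⇒ H is indefinite ⇒ neither convex nor concave.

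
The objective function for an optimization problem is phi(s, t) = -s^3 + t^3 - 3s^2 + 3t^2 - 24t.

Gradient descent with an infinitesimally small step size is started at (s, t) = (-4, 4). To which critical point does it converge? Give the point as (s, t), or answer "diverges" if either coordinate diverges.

phi is separable, so gradient descent decouples: s follows -∂phi/∂s, t follows -∂phi/∂t.
∂phi/∂s = -3s(s + 2); at s=-4 this is -24, so s increases.
∂phi/∂t = 3(t - 2)(t + 4); at t=4 this is 48, so t decreases.
s converges to its nearest critical value -2 (a local min of the s-part); t converges to 2. The iterate converges to (-2, 2).

(-2, 2)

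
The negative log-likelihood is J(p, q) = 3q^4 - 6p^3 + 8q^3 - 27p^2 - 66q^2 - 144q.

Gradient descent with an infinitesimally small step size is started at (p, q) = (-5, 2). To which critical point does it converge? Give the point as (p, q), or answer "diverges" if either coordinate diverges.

J is separable, so gradient descent decouples: p follows -∂J/∂p, q follows -∂J/∂q.
∂J/∂p = -18p(p + 3); at p=-5 this is -180, so p increases.
∂J/∂q = 12(q - 3)(q + 1)(q + 4); at q=2 this is -216, so q increases.
p converges to its nearest critical value -3 (a local min of the p-part); q converges to 3. The iterate converges to (-3, 3).

(-3, 3)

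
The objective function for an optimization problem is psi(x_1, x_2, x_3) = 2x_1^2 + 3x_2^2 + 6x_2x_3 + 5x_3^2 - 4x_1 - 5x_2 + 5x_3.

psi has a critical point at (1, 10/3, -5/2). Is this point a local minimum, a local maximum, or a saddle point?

The Hessian is constant: H = [[4, 0, 0], [0, 6, 6], [0, 6, 10]].
Leading principal minors: Δ₁ = 4, Δ₂ = 24, Δ₃ = 96.
All leading minors are positive, so H is positive definite: a local minimum.

local minimum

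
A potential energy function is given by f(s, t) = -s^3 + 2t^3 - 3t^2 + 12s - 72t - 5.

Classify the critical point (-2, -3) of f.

saddle point

The mixed partial ∂²f/∂s∂t is 0, so the Hessian at any point is diag(f_ss, f_tt) = diag(-6s, 6(2t - 1)).
At (-2, -3): H = diag(12, -42).
The eigenvalues have opposite signs, so H is indefinite: a saddle point.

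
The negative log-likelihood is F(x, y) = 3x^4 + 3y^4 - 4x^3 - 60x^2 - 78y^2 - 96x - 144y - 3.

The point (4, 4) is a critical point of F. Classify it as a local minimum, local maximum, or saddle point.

local minimum

The mixed partial ∂²F/∂x∂y is 0, so the Hessian at any point is diag(F_xx, F_yy) = diag(12(3x^2 - 2x - 10), 12(3y^2 - 13)).
At (4, 4): H = diag(360, 420).
Both eigenvalues are positive, so H is positive definite: a local minimum.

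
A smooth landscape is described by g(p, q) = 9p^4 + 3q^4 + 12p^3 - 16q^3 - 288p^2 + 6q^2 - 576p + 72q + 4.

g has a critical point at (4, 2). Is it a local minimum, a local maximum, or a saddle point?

saddle point

The mixed partial ∂²g/∂p∂q is 0, so the Hessian at any point is diag(g_pp, g_qq) = diag(36(3p^2 + 2p - 16), 12(3q^2 - 8q + 1)).
At (4, 2): H = diag(1440, -36).
The eigenvalues have opposite signs, so H is indefinite: a saddle point.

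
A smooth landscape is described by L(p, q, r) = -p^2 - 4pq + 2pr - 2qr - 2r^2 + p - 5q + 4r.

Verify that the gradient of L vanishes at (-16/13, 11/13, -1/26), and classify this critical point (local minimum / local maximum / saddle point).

saddle point

∇L = (-2p - 4q + 2r + 1, -4p - 2r - 5, 2p - 2q - 4r + 4); substituting (-16/13, 11/13, -1/26) gives ∇L = (0, 0, 0), so (-16/13, 11/13, -1/26) is indeed a critical point.
The Hessian is constant: H = [[-2, -4, 2], [-4, 0, -2], [2, -2, -4]].
Leading principal minors: Δ₁ = -2, Δ₂ = -16, Δ₃ = 104.
The minors fit neither the all-positive nor the alternating-sign pattern, so H is indefinite: a saddle point.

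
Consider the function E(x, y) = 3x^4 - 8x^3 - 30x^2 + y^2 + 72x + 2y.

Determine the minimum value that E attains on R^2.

-153

E(x,y) separates as P(x) + Q(y), so its minimum is min P + min Q.
P'(x) = 12(x - 3)(x - 1)(x + 2) vanishes at x ∈ {-2, 1, 3}; Q'(y) = 2y + 2 vanishes at y ∈ {-1}.
Local minima of P (where P''>0): P(-2)=-152, P(3)=-27. Local minima of Q: Q(-1)=-1.
So the global minimum of E is P(-2) + Q(-1) = -152 − 1 = -153, attained at (-2, -1).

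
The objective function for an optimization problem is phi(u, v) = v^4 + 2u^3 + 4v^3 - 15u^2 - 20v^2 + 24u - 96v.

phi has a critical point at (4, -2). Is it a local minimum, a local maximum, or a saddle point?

The mixed partial ∂²phi/∂u∂v is 0, so the Hessian at any point is diag(phi_uu, phi_vv) = diag(6(2u - 5), 4(3v^2 + 6v - 10)).
At (4, -2): H = diag(18, -40).
The eigenvalues have opposite signs, so H is indefinite: a saddle point.

saddle point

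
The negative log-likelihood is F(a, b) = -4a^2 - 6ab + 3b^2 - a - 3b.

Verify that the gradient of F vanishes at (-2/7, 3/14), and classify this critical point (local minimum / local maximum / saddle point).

saddle point

∇F = (-8a - 6b - 1, -6a + 6b - 3); substituting (-2/7, 3/14) gives ∇F = (0, 0), so (-2/7, 3/14) is indeed a critical point.
The Hessian of F is constant: H = [[-8, -6], [-6, 6]].
det(H) = (-8)·6 − (-6)² = -84.
Since det(H) < 0, H is indefinite and the critical point is a saddle point.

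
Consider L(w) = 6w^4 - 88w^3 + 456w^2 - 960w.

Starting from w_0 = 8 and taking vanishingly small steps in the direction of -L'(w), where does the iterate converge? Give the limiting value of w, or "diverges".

L'(w) = 24(w - 5)(w - 4)(w - 2), so L'(8) = 1728.
Gradient descent moves in the -L' direction, i.e. w is decreasing.
The nearest critical point in that direction is w = 5, where L'' = 72 > 0 (a local minimum). The iterate converges there.

5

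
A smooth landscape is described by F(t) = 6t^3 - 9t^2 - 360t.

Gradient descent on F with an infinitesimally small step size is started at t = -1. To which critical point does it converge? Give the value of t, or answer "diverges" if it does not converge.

F'(t) = 18(t - 5)(t + 4), so F'(-1) = -324.
Gradient descent moves in the -F' direction, i.e. t is increasing.
The nearest critical point in that direction is t = 5, where F'' = 162 > 0 (a local minimum). The iterate converges there.

5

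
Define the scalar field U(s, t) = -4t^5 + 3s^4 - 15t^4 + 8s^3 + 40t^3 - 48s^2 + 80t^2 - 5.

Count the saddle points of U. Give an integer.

6

U separates as a function of s plus a function of t, so ∇U=0 decouples.
∂U/∂s = 12s(s - 2)(s + 4) = 0 at s ∈ {-4, 0, 2}; ∂U/∂t = -20t(t - 2)(t + 1)(t + 4) = 0 at t ∈ {-4, -1, 0, 2}.
The Hessian is diagonal: diag(U_ss, U_tt). Second derivatives: U_ss(-4)=288, U_ss(0)=-96, U_ss(2)=144; U_tt(-4)=1440, U_tt(-1)=-180, U_tt(0)=160, U_tt(2)=-720.
Saddle points occur where the two diagonal entries have opposite signs: (-4, -1), (-4, 2), (0, -4), (0, 0), (2, -1), (2, 2). Count: 6.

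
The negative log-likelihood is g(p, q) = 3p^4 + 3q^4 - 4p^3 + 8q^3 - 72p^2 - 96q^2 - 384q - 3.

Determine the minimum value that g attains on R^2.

-2435

g(p,q) separates as A(p) + B(q) − 3, so its minimum is min A + min B − 3.
A'(p) = 12p(p - 4)(p + 3) vanishes at p ∈ {-3, 0, 4}; B'(q) = 12(q - 4)(q + 2)(q + 4) vanishes at q ∈ {-4, -2, 4}.
Local minima of A (where A''>0): A(-3)=-297, A(4)=-640. Local minima of B: B(-4)=256, B(4)=-1792.
So the global minimum of g is A(4) + B(4) − 3 = -640 − 1792 − 3 = -2435, attained at (4, 4).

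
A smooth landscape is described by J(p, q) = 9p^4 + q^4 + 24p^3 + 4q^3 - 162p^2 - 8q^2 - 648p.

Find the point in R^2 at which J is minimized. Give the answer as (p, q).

(3, -4)

J(p,q) separates as A(p) + B(q), so its minimum is min A + min B.
A'(p) = 36(p - 3)(p + 2)(p + 3) vanishes at p ∈ {-3, -2, 3}; B'(q) = 4q(q - 1)(q + 4) vanishes at q ∈ {-4, 0, 1}.
Local minima of A (where A''>0): A(-3)=567, A(3)=-2025. Local minima of B: B(-4)=-128, B(1)=-3.
So the global minimum of J is A(3) + B(-4) = -2025 − 128 = -2153, attained at (3, -4).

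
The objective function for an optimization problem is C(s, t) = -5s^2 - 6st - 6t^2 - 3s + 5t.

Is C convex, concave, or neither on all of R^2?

C is quadratic, so its Hessian is the constant matrix H = [[-10, -6], [-6, -12]].
det(H) = 84, tr(H) = -22.
det(H) > 0 and tr(H) < 0, so H is negative definite everywhere: concave.

concave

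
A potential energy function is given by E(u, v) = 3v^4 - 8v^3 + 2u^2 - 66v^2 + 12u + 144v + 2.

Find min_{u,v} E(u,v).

-583

E(u,v) separates as P(u) + Q(v) + 2, so its minimum is min P + min Q + 2.
P'(u) = 4u + 12 vanishes at u ∈ {-3}; Q'(v) = 12(v - 4)(v - 1)(v + 3) vanishes at v ∈ {-3, 1, 4}.
Local minima of P (where P''>0): P(-3)=-18. Local minima of Q: Q(-3)=-567, Q(4)=-224.
So the global minimum of E is P(-3) + Q(-3) + 2 = -18 − 567 + 2 = -583, attained at (-3, -3).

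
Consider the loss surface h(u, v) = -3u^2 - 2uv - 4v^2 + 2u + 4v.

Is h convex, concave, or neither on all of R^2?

h is quadratic, so its Hessian is the constant matrix H = [[-6, -2], [-2, -8]].
det(H) = 44, tr(H) = -14.
det(H) > 0 and tr(H) < 0, so H is negative definite everywhere: concave.

concave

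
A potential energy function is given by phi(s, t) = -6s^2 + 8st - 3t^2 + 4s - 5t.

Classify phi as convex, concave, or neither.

phi is quadratic, so its Hessian is the constant matrix H = [[-12, 8], [8, -6]].
det(H) = 8, tr(H) = -18.
det(H) > 0 and tr(H) < 0, so H is negative definite everywhere: concave.

concave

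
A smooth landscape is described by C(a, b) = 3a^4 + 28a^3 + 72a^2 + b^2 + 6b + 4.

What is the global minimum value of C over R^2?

C(a,b) separates as P(a) + Q(b) + 4, so its minimum is min P + min Q + 4.
P'(a) = 12a(a + 3)(a + 4) vanishes at a ∈ {-4, -3, 0}; Q'(b) = 2b + 6 vanishes at b ∈ {-3}.
Local minima of P (where P''>0): P(-4)=128, P(0)=0. Local minima of Q: Q(-3)=-9.
So the global minimum of C is P(0) + Q(-3) + 4 = 0 − 9 + 4 = -5, attained at (0, -3).

-5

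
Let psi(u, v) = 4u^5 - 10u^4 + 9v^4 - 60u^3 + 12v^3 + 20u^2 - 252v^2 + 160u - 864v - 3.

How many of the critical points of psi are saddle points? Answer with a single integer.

psi separates as a function of u plus a function of v, so ∇psi=0 decouples.
∂psi/∂u = 20(u - 4)(u - 1)(u + 1)(u + 2) = 0 at u ∈ {-2, -1, 1, 4}; ∂psi/∂v = 36(v - 4)(v + 2)(v + 3) = 0 at v ∈ {-3, -2, 4}.
The Hessian is diagonal: diag(psi_uu, psi_vv). Second derivatives: psi_uu(-2)=-360, psi_uu(-1)=200, psi_uu(1)=-360, psi_uu(4)=1800; psi_vv(-3)=252, psi_vv(-2)=-216, psi_vv(4)=1512.
Saddle points occur where the two diagonal entries have opposite signs: (-2, -3), (-2, 4), (-1, -2), (1, -3), (1, 4), (4, -2). Count: 6.

6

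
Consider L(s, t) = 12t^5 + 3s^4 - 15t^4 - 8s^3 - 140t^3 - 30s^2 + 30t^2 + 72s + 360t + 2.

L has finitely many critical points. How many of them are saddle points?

L separates as a function of s plus a function of t, so ∇L=0 decouples.
∂L/∂s = 12(s - 3)(s - 1)(s + 2) = 0 at s ∈ {-2, 1, 3}; ∂L/∂t = 60(t - 3)(t - 1)(t + 1)(t + 2) = 0 at t ∈ {-2, -1, 1, 3}.
The Hessian is diagonal: diag(L_ss, L_tt). Second derivatives: L_ss(-2)=180, L_ss(1)=-72, L_ss(3)=120; L_tt(-2)=-900, L_tt(-1)=480, L_tt(1)=-720, L_tt(3)=2400.
Saddle points occur where the two diagonal entries have opposite signs: (-2, -2), (-2, 1), (1, -1), (1, 3), (3, -2), (3, 1). Count: 6.

6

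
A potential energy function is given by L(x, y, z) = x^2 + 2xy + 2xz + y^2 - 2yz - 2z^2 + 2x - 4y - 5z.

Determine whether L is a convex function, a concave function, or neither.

L is quadratic, so its Hessian is the constant matrix H = [[2, 2, 2], [2, 2, -2], [2, -2, -4]].
Leading principal minors: 2, 0, -32.
Neither pattern holds ⇒ H is indefinite ⇒ neither convex nor concave.

neither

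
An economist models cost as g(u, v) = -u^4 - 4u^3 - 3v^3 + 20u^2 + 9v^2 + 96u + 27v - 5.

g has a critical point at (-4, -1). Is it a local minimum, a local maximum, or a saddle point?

saddle point

The mixed partial ∂²g/∂u∂v is 0, so the Hessian at any point is diag(g_uu, g_vv) = diag(4(-3u^2 - 6u + 10), 18(-v + 1)).
At (-4, -1): H = diag(-56, 36).
The eigenvalues have opposite signs, so H is indefinite: a saddle point.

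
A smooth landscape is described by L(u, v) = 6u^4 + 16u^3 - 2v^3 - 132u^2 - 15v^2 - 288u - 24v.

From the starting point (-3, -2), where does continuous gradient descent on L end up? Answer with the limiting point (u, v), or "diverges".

L is separable, so gradient descent decouples: u follows -∂L/∂u, v follows -∂L/∂v.
∂L/∂u = 24(u - 3)(u + 1)(u + 4); at u=-3 this is 288, so u decreases.
∂L/∂v = -6(v + 1)(v + 4); at v=-2 this is 12, so v decreases.
u converges to its nearest critical value -4 (a local min of the u-part); v converges to -4. The iterate converges to (-4, -4).

(-4, -4)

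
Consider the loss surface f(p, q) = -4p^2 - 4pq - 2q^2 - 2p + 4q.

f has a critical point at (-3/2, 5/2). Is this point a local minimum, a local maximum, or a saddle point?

The Hessian of f is constant: H = [[-8, -4], [-4, -4]].
det(H) = (-8)·(-4) − (-4)² = 16.
det(H) > 0 and tr(H) = -12 < 0, so H is negative definite and the point is a local maximum.

local maximum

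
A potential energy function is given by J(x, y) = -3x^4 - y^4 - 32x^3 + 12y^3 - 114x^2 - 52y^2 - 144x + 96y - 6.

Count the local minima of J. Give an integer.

J separates as a function of x plus a function of y, so ∇J=0 decouples.
∂J/∂x = -12(x + 1)(x + 3)(x + 4) = 0 at x ∈ {-4, -3, -1}; ∂J/∂y = -4(y - 4)(y - 3)(y - 2) = 0 at y ∈ {2, 3, 4}.
The Hessian is diagonal: diag(J_xx, J_yy). Second derivatives: J_xx(-4)=-36, J_xx(-3)=24, J_xx(-1)=-72; J_yy(2)=-8, J_yy(3)=4, J_yy(4)=-8.
Local minima occur where both diagonal entries positive: (-3, 3). Count: 1.

1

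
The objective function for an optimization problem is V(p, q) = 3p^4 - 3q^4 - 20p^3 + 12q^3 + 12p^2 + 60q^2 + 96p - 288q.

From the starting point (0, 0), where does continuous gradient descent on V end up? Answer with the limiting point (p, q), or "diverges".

V is separable, so gradient descent decouples: p follows -∂V/∂p, q follows -∂V/∂q.
∂V/∂p = 12(p - 4)(p - 2)(p + 1); at p=0 this is 96, so p decreases.
∂V/∂q = -12(q - 4)(q - 2)(q + 3); at q=0 this is -288, so q increases.
p converges to its nearest critical value -1 (a local min of the p-part); q converges to 2. The iterate converges to (-1, 2).

(-1, 2)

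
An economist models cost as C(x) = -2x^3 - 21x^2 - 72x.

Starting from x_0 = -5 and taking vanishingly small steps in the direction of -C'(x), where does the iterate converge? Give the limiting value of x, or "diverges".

-4

C'(x) = -6(x + 3)(x + 4), so C'(-5) = -12.
Gradient descent moves in the -C' direction, i.e. x is increasing.
The nearest critical point in that direction is x = -4, where C'' = 6 > 0 (a local minimum). The iterate converges there.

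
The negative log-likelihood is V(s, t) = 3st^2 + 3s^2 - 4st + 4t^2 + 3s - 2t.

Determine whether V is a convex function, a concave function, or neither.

The term 3st^2 is cubic, so the Hessian is not constant.
∂²V/∂t² = 6s + 8, which takes both signs as s varies (negative for sufficiently negative s). A diagonal entry of the Hessian changing sign means the Hessian is neither positive- nor negative-semidefinite on all of R^2.

neither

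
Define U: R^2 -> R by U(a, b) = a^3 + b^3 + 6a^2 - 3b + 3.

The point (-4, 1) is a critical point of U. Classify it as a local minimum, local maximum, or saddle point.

saddle point

The mixed partial ∂²U/∂a∂b is 0, so the Hessian at any point is diag(U_aa, U_bb) = diag(6(a + 2), 6b).
At (-4, 1): H = diag(-12, 6).
The eigenvalues have opposite signs, so H is indefinite: a saddle point.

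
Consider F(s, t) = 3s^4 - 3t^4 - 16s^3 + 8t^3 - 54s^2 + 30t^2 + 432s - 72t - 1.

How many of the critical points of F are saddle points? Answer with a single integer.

5

F separates as a function of s plus a function of t, so ∇F=0 decouples.
∂F/∂s = 12(s - 4)(s - 3)(s + 3) = 0 at s ∈ {-3, 3, 4}; ∂F/∂t = -12(t - 3)(t - 1)(t + 2) = 0 at t ∈ {-2, 1, 3}.
The Hessian is diagonal: diag(F_ss, F_tt). Second derivatives: F_ss(-3)=504, F_ss(3)=-72, F_ss(4)=84; F_tt(-2)=-180, F_tt(1)=72, F_tt(3)=-120.
Saddle points occur where the two diagonal entries have opposite signs: (-3, -2), (-3, 3), (3, 1), (4, -2), (4, 3). Count: 5.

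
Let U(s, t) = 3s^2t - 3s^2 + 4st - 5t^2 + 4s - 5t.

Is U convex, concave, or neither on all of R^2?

neither

The term 3s^2t is cubic, so the Hessian is not constant.
∂²U/∂s² = 6t - 6, which takes both signs as t varies (negative for sufficiently negative t). A diagonal entry of the Hessian changing sign means the Hessian is neither positive- nor negative-semidefinite on all of R^2.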